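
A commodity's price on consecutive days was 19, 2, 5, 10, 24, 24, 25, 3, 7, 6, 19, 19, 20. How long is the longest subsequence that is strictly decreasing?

Negate each value so 'decreasing' becomes 'increasing', then run patience tails on the negated sequence:
-19 → extends → [-19]
-2 → extends → [-19, -2]
-5 → replaces -2 → [-19, -5]
-10 → replaces -5 → [-19, -10]
-24 → replaces -19 → [-24, -10]
-24 → already a tail → [-24, -10]
-25 → replaces -24 → [-25, -10]
-3 → extends → [-25, -10, -3]
-7 → replaces -3 → [-25, -10, -7]
-6 → extends → [-25, -10, -7, -6]
-19 → replaces -10 → [-25, -19, -7, -6]
-19 → already a tail → [-25, -19, -7, -6]
-20 → replaces -19 → [-25, -20, -7, -6]
Four tails, so the longest strictly decreasing subsequence of the original has length 4.

4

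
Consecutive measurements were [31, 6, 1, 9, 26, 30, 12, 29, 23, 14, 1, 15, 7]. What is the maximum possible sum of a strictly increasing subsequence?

71

Let S[i] be the best sum of a strictly increasing subsequence ending at i:
i:      1  2  3  4  5  6  7  8  9 10 11 12 13
a[i]:  31  6  1  9 26 30 12 29 23 14  1 15  7
S:     31  6  1 15 41 71 27 70 50 41  1 56 13
Maximum is 71 (e.g. 6 + 9 + 26 + 30).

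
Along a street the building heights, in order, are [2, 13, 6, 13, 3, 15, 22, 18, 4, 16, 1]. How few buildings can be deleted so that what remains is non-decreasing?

6

Fewest deletions = n − (longest non-decreasing subsequence).
i:      1  2  3  4  5  6  7  8  9 10 11
a[i]:   2 13  6 13  3 15 22 18  4 16  1
dp:     1  2  2  3  2  4  5  5  3  5  1
max dp = 5, so deletions = 11 − 5 = 6.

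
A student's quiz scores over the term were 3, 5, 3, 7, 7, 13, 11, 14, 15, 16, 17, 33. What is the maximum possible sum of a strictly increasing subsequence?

Let S[i] be the best sum of a strictly increasing subsequence ending at i:
i:       1   2   3   4   5   6   7   8   9  10  11  12
a[i]:    3   5   3   7   7  13  11  14  15  16  17  33
S:       3   8   3  15  15  28  26  42  57  73  90 123
Maximum is 123 (e.g. 3 + 5 + 7 + 13 + 14 + 15 + 16 + 17 + 33).

123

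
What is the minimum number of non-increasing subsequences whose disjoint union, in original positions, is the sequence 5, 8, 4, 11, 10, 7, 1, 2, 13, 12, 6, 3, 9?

4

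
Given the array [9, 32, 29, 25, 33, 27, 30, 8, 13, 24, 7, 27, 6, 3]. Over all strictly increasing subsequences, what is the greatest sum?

91

Let S[i] be the best sum of a strictly increasing subsequence ending at i:
i:      1  2  3  4  5  6  7  8  9 10 11 12 13 14
a[i]:   9 32 29 25 33 27 30  8 13 24  7 27  6  3
S:      9 41 38 34 74 61 91  8 22 46  7 73  6  3
Maximum is 91 (e.g. 9 + 25 + 27 + 30).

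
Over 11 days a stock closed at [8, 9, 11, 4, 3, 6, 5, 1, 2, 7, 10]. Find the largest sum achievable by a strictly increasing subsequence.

Let S[i] be the best sum of a strictly increasing subsequence ending at i:
i:      1  2  3  4  5  6  7  8  9 10 11
a[i]:   8  9 11  4  3  6  5  1  2  7 10
S:      8 17 28  4  3 10  9  1  3 17 27
Maximum is 28 (e.g. 8 + 9 + 11).

28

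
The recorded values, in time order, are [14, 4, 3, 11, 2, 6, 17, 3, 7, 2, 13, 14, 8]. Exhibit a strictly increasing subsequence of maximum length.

4, 6, 7, 13, 14

Patience tails give the LIS length; then backtrack through the dp parents:
14 → extends → [14]
4 → replaces 14 → [4]
3 → replaces 4 → [3]
11 → extends → [3, 11]
2 → replaces 3 → [2, 11]
6 → replaces 11 → [2, 6]
17 → extends → [2, 6, 17]
3 → replaces 6 → [2, 3, 17]
7 → replaces 17 → [2, 3, 7]
2 → already a tail → [2, 3, 7]
13 → extends → [2, 3, 7, 13]
14 → extends → [2, 3, 7, 13, 14]
8 → replaces 13 → [2, 3, 7, 8, 14]
Length 5; one witness is 4, 6, 7, 13, 14.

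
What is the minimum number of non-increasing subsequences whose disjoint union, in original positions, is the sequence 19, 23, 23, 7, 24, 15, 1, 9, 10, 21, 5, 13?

Place each on the leftmost legal pile:
19 → new pile 1 (tops now [19])
23 → new pile 2 (tops now [19, 23])
23 → pile 2 (tops now [19, 23])
7 → pile 1 (tops now [7, 23])
24 → new pile 3 (tops now [7, 23, 24])
15 → pile 2 (tops now [7, 15, 24])
1 → pile 1 (tops now [1, 15, 24])
9 → pile 2 (tops now [1, 9, 24])
10 → pile 3 (tops now [1, 9, 10])
21 → new pile 4 (tops now [1, 9, 10, 21])
5 → pile 2 (tops now [1, 5, 10, 21])
13 → pile 4 (tops now [1, 5, 10, 13])
Four piles.

4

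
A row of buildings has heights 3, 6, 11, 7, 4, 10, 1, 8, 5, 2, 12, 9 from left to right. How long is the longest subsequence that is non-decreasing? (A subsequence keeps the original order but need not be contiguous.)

Track the smallest tail for each achievable length (allowing ties):
3 → extends → [3]
6 → extends → [3, 6]
11 → extends → [3, 6, 11]
7 → replaces 11 → [3, 6, 7]
4 → replaces 6 → [3, 4, 7]
10 → extends → [3, 4, 7, 10]
1 → replaces 3 → [1, 4, 7, 10]
8 → replaces 10 → [1, 4, 7, 8]
5 → replaces 7 → [1, 4, 5, 8]
2 → replaces 4 → [1, 2, 5, 8]
12 → extends → [1, 2, 5, 8, 12]
9 → replaces 12 → [1, 2, 5, 8, 9]
Five tails, so the longest non-decreasing subsequence has length 5 (e.g. 3, 6, 7, 10, 12).

5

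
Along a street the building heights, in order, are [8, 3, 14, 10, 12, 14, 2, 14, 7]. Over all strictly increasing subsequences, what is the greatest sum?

Let S[i] be the best sum of a strictly increasing subsequence ending at i:
i:      1  2  3  4  5  6  7  8  9
a[i]:   8  3 14 10 12 14  2 14  7
S:      8  3 22 18 30 44  2 44 10
Maximum is 44 (e.g. 8 + 10 + 12 + 14).

44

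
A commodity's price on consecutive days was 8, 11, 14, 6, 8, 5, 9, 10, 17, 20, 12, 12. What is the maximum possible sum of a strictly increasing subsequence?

70

Let S[i] be the best sum of a strictly increasing subsequence ending at i:
i:      1  2  3  4  5  6  7  8  9 10 11 12
a[i]:   8 11 14  6  8  5  9 10 17 20 12 12
S:      8 19 33  6 14  5 23 33 50 70 45 45
Maximum is 70 (e.g. 6 + 8 + 9 + 10 + 17 + 20).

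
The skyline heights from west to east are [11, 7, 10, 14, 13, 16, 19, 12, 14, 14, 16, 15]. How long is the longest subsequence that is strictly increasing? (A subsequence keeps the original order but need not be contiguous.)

5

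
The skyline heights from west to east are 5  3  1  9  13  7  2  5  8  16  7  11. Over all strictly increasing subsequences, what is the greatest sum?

Let S[i] be the best sum of a strictly increasing subsequence ending at i:
i:      1  2  3  4  5  6  7  8  9 10 11 12
a[i]:   5  3  1  9 13  7  2  5  8 16  7 11
S:      5  3  1 14 27 12  3  8 20 43 15 31
Maximum is 43 (e.g. 5 + 9 + 13 + 16).

43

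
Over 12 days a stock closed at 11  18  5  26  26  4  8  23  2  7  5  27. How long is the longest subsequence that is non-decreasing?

5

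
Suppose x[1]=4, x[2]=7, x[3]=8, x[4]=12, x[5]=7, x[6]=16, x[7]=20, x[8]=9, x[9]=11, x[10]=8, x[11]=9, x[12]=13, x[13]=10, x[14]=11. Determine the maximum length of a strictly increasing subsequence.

Track the smallest tail for each achievable length (strict):
4 → extends → [4]
7 → extends → [4, 7]
8 → extends → [4, 7, 8]
12 → extends → [4, 7, 8, 12]
7 → already a tail → [4, 7, 8, 12]
16 → extends → [4, 7, 8, 12, 16]
20 → extends → [4, 7, 8, 12, 16, 20]
9 → replaces 12 → [4, 7, 8, 9, 16, 20]
11 → replaces 16 → [4, 7, 8, 9, 11, 20]
8 → already a tail → [4, 7, 8, 9, 11, 20]
9 → already a tail → [4, 7, 8, 9, 11, 20]
13 → replaces 20 → [4, 7, 8, 9, 11, 13]
10 → replaces 11 → [4, 7, 8, 9, 10, 13]
11 → replaces 13 → [4, 7, 8, 9, 10, 11]
Six tails, so the longest strictly increasing subsequence has length 6 (e.g. 4, 7, 8, 12, 16, 20).

6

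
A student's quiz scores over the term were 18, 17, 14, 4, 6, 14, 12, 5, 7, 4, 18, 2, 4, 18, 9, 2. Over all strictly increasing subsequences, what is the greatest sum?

Let S[i] be the best sum of a strictly increasing subsequence ending at i:
i:      1  2  3  4  5  6  7  8  9 10 11 12 13 14 15 16
a[i]:  18 17 14  4  6 14 12  5  7  4 18  2  4 18  9  2
S:     18 17 14  4 10 24 22  9 17  4 42  2  6 42 26  2
Maximum is 42 (e.g. 4 + 6 + 14 + 18).

42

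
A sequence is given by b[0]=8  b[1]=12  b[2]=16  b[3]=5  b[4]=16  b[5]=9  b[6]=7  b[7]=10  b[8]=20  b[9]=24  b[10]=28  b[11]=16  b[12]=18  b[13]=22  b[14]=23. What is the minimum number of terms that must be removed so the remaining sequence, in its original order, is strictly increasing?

8

Fewest deletions = n − (longest strictly increasing subsequence).
i:      0  1  2  3  4  5  6  7  8  9 10 11 12 13 14
b[i]:   8 12 16  5 16  9  7 10 20 24 28 16 18 22 23
dp:     1  2  3  1  3  2  2  3  4  5  6  4  5  6  7
max dp = 7, so deletions = 15 − 7 = 8.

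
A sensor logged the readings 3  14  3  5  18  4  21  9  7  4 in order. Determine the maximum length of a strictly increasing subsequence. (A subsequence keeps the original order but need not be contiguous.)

Let dp[i] be the length of the longest such subsequence ending at index i:
i:      1  2  3  4  5  6  7  8  9 10
a[i]:   3 14  3  5 18  4 21  9  7  4
dp:     1  2  1  2  3  2  4  3  3  2
Maximum dp value is 4.

4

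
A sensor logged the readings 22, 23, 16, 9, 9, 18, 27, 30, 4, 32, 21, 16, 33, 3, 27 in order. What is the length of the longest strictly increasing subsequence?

6

Track the smallest tail for each achievable length (strict):
22 → extends → [22]
23 → extends → [22, 23]
16 → replaces 22 → [16, 23]
9 → replaces 16 → [9, 23]
9 → already a tail → [9, 23]
18 → replaces 23 → [9, 18]
27 → extends → [9, 18, 27]
30 → extends → [9, 18, 27, 30]
4 → replaces 9 → [4, 18, 27, 30]
32 → extends → [4, 18, 27, 30, 32]
21 → replaces 27 → [4, 18, 21, 30, 32]
16 → replaces 18 → [4, 16, 21, 30, 32]
33 → extends → [4, 16, 21, 30, 32, 33]
3 → replaces 4 → [3, 16, 21, 30, 32, 33]
27 → replaces 30 → [3, 16, 21, 27, 32, 33]
Six tails, so the longest strictly increasing subsequence has length 6 (e.g. 22, 23, 27, 30, 32, 33).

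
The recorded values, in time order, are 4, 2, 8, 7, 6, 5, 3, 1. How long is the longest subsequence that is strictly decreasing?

6

Negate each value so 'decreasing' becomes 'increasing', then run patience tails on the negated sequence:
-4 → extends → [-4]
-2 → extends → [-4, -2]
-8 → replaces -4 → [-8, -2]
-7 → replaces -2 → [-8, -7]
-6 → extends → [-8, -7, -6]
-5 → extends → [-8, -7, -6, -5]
-3 → extends → [-8, -7, -6, -5, -3]
-1 → extends → [-8, -7, -6, -5, -3, -1]
Six tails, so the longest strictly decreasing subsequence of the original has length 6.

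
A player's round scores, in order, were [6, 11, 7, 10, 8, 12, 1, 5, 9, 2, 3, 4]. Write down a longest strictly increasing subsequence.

6, 7, 10, 12

Patience tails give the LIS length; then backtrack through the dp parents:
6 → extends → [6]
11 → extends → [6, 11]
7 → replaces 11 → [6, 7]
10 → extends → [6, 7, 10]
8 → replaces 10 → [6, 7, 8]
12 → extends → [6, 7, 8, 12]
1 → replaces 6 → [1, 7, 8, 12]
5 → replaces 7 → [1, 5, 8, 12]
9 → replaces 12 → [1, 5, 8, 9]
2 → replaces 5 → [1, 2, 8, 9]
3 → replaces 8 → [1, 2, 3, 9]
4 → replaces 9 → [1, 2, 3, 4]
Length 4; one witness is 6, 7, 10, 12.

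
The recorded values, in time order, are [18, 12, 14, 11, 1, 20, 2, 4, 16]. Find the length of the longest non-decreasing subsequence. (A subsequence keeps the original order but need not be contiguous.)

Let dp[i] be the length of the longest such subsequence ending at index i:
i:      1  2  3  4  5  6  7  8  9
a[i]:  18 12 14 11  1 20  2  4 16
dp:     1  1  2  1  1  3  2  3  4
Maximum dp value is 4.

4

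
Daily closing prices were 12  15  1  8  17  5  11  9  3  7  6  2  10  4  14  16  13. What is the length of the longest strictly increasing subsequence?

Track the smallest tail for each achievable length (strict):
12 → extends → [12]
15 → extends → [12, 15]
1 → replaces 12 → [1, 15]
8 → replaces 15 → [1, 8]
17 → extends → [1, 8, 17]
5 → replaces 8 → [1, 5, 17]
11 → replaces 17 → [1, 5, 11]
9 → replaces 11 → [1, 5, 9]
3 → replaces 5 → [1, 3, 9]
7 → replaces 9 → [1, 3, 7]
6 → replaces 7 → [1, 3, 6]
2 → replaces 3 → [1, 2, 6]
10 → extends → [1, 2, 6, 10]
4 → replaces 6 → [1, 2, 4, 10]
14 → extends → [1, 2, 4, 10, 14]
16 → extends → [1, 2, 4, 10, 14, 16]
13 → replaces 14 → [1, 2, 4, 10, 13, 16]
Six tails, so the longest strictly increasing subsequence has length 6 (e.g. 1, 8, 9, 10, 14, 16).

6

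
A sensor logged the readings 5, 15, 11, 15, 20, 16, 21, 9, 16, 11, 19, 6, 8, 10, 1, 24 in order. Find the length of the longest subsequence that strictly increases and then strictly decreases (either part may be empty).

inc[i] = longest strictly increasing subsequence ending at i; dec[i] = longest strictly decreasing subsequence starting at i:
i:      1  2  3  4  5  6  7  8  9 10 11 12 13 14 15 16
a[i]:   5 15 11 15 20 16 21  9 16 11 19  6  8 10  1 24
inc:    1  2  2  3  4  4  5  2  4  3  5  2  3  4  1  6
dec:    2  5  4  4  5  4  5  3  4  3  3  2  2  2  1  1
Best peak at i=7 (value 21): inc=5, dec=5, length 5+5−1 = 9.

9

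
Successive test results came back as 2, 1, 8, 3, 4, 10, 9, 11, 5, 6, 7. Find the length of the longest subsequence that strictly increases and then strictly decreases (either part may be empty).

6

inc[i] = longest strictly increasing subsequence ending at i; dec[i] = longest strictly decreasing subsequence starting at i:
i:      1  2  3  4  5  6  7  8  9 10 11
a[i]:   2  1  8  3  4 10  9 11  5  6  7
inc:    1  1  2  2  3  4  4  5  4  5  6
dec:    2  1  2  1  1  3  2  2  1  1  1
Best peak at i=6 (value 10): inc=4, dec=3, length 4+3−1 = 6.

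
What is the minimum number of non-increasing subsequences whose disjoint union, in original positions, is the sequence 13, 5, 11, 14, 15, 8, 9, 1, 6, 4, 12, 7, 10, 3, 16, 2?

Place each on the leftmost legal pile:
13 → new pile 1 (tops now [13])
5 → pile 1 (tops now [5])
11 → new pile 2 (tops now [5, 11])
14 → new pile 3 (tops now [5, 11, 14])
15 → new pile 4 (tops now [5, 11, 14, 15])
8 → pile 2 (tops now [5, 8, 14, 15])
9 → pile 3 (tops now [5, 8, 9, 15])
1 → pile 1 (tops now [1, 8, 9, 15])
6 → pile 2 (tops now [1, 6, 9, 15])
4 → pile 2 (tops now [1, 4, 9, 15])
12 → pile 4 (tops now [1, 4, 9, 12])
7 → pile 3 (tops now [1, 4, 7, 12])
10 → pile 4 (tops now [1, 4, 7, 10])
3 → pile 2 (tops now [1, 3, 7, 10])
16 → new pile 5 (tops now [1, 3, 7, 10, 16])
2 → pile 2 (tops now [1, 2, 7, 10, 16])
Five piles.

5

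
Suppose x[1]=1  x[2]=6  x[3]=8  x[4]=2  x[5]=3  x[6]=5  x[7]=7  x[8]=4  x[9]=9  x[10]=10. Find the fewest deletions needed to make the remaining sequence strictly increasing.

Fewest deletions = n − (longest strictly increasing subsequence).
i:      1  2  3  4  5  6  7  8  9 10
x[i]:   1  6  8  2  3  5  7  4  9 10
dp:     1  2  3  2  3  4  5  4  6  7
max dp = 7, so deletions = 10 − 7 = 3.

3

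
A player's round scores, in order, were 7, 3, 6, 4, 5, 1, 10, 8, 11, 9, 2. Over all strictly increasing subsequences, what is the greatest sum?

Let S[i] be the best sum of a strictly increasing subsequence ending at i:
i:      1  2  3  4  5  6  7  8  9 10 11
a[i]:   7  3  6  4  5  1 10  8 11  9  2
S:      7  3  9  7 12  1 22 20 33 29  3
Maximum is 33 (e.g. 3 + 4 + 5 + 10 + 11).

33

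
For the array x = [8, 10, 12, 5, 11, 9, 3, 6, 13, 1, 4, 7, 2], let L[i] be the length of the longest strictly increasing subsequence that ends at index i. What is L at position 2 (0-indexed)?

3

dp[i] = 1 + max{dp[j] : j<i, x[j]<x[i]} (or 1 if no such j):
i:      0  1  2  3  4  5  6  7  8  9 10 11 12
x[i]:   8 10 12  5 11  9  3  6 13  1  4  7  2
dp:     1  2  3  1  3  2  1  2  4  1  2  3  2
At index 2 the value is 3.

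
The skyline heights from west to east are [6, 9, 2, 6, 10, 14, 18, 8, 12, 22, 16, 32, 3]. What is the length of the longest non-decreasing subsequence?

Track the smallest tail for each achievable length (allowing ties):
6 → extends → [6]
9 → extends → [6, 9]
2 → replaces 6 → [2, 9]
6 → replaces 9 → [2, 6]
10 → extends → [2, 6, 10]
14 → extends → [2, 6, 10, 14]
18 → extends → [2, 6, 10, 14, 18]
8 → replaces 10 → [2, 6, 8, 14, 18]
12 → replaces 14 → [2, 6, 8, 12, 18]
22 → extends → [2, 6, 8, 12, 18, 22]
16 → replaces 18 → [2, 6, 8, 12, 16, 22]
32 → extends → [2, 6, 8, 12, 16, 22, 32]
3 → replaces 6 → [2, 3, 8, 12, 16, 22, 32]
Seven tails, so the longest non-decreasing subsequence has length 7 (e.g. 6, 9, 10, 14, 18, 22, 32).

7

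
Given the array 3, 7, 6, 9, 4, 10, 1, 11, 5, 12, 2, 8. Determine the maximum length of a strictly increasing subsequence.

6

Let dp[i] be the length of the longest such subsequence ending at index i:
i:      1  2  3  4  5  6  7  8  9 10 11 12
a[i]:   3  7  6  9  4 10  1 11  5 12  2  8
dp:     1  2  2  3  2  4  1  5  3  6  2  4
Maximum dp value is 6.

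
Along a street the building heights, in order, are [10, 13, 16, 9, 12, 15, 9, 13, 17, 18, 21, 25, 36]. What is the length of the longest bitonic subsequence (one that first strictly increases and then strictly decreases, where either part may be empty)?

8

inc[i] = longest strictly increasing subsequence ending at i; dec[i] = longest strictly decreasing subsequence starting at i:
i:      1  2  3  4  5  6  7  8  9 10 11 12 13
a[i]:  10 13 16  9 12 15  9 13 17 18 21 25 36
inc:    1  2  3  1  2  3  1  3  4  5  6  7  8
dec:    2  3  3  1  2  2  1  1  1  1  1  1  1
Best peak at i=13 (value 36): inc=8, dec=1, length 8+1−1 = 8.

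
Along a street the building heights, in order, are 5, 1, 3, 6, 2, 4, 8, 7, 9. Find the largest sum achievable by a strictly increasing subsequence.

Let S[i] be the best sum of a strictly increasing subsequence ending at i:
i:      1  2  3  4  5  6  7  8  9
a[i]:   5  1  3  6  2  4  8  7  9
S:      5  1  4 11  3  8 19 18 28
Maximum is 28 (e.g. 5 + 6 + 8 + 9).

28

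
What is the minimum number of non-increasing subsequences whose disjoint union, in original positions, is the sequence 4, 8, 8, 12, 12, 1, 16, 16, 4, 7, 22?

5

The minimum number of non-increasing subsequences covering a sequence equals the length of its longest strictly increasing subsequence.
LIS length is 5 (e.g. 4, 8, 12, 16, 22), so 5 piles are needed.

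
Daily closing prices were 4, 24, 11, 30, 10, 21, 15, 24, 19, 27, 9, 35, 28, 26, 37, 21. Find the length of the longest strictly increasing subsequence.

7

Let dp[i] be the length of the longest such subsequence ending at index i:
i:      1  2  3  4  5  6  7  8  9 10 11 12 13 14 15 16
a[i]:   4 24 11 30 10 21 15 24 19 27  9 35 28 26 37 21
dp:     1  2  2  3  2  3  3  4  4  5  2  6  6  5  7  5
Maximum dp value is 7.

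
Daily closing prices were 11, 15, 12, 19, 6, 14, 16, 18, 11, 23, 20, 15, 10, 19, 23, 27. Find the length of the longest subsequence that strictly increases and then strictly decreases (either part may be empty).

9

inc[i] = longest strictly increasing subsequence ending at i; dec[i] = longest strictly decreasing subsequence starting at i:
i:      1  2  3  4  5  6  7  8  9 10 11 12 13 14 15 16
a[i]:  11 15 12 19  6 14 16 18 11 23 20 15 10 19 23 27
inc:    1  2  2  3  1  3  4  5  2  6  6  4  2  6  7  8
dec:    2  4  3  4  1  3  3  3  2  4  3  2  1  1  1  1
Best peak at i=10 (value 23): inc=6, dec=4, length 6+4−1 = 9.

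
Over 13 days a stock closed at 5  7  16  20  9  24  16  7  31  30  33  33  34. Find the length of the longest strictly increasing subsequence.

8

Track the smallest tail for each achievable length (strict):
5 → extends → [5]
7 → extends → [5, 7]
16 → extends → [5, 7, 16]
20 → extends → [5, 7, 16, 20]
9 → replaces 16 → [5, 7, 9, 20]
24 → extends → [5, 7, 9, 20, 24]
16 → replaces 20 → [5, 7, 9, 16, 24]
7 → already a tail → [5, 7, 9, 16, 24]
31 → extends → [5, 7, 9, 16, 24, 31]
30 → replaces 31 → [5, 7, 9, 16, 24, 30]
33 → extends → [5, 7, 9, 16, 24, 30, 33]
33 → already a tail → [5, 7, 9, 16, 24, 30, 33]
34 → extends → [5, 7, 9, 16, 24, 30, 33, 34]
Eight tails, so the longest strictly increasing subsequence has length 8 (e.g. 5, 7, 16, 20, 24, 31, 33, 34).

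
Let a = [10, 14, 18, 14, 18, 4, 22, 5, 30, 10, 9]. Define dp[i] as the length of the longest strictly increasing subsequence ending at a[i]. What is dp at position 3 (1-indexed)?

dp[i] = 1 + max{dp[j] : j<i, a[j]<a[i]} (or 1 if no such j):
i:      1  2  3  4  5  6  7  8  9 10 11
a[i]:  10 14 18 14 18  4 22  5 30 10  9
dp:     1  2  3  2  3  1  4  2  5  3  3
At index 3 the value is 3.

3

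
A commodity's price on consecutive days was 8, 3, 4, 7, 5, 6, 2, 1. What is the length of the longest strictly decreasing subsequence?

Negate each value so 'decreasing' becomes 'increasing', then run patience tails on the negated sequence:
-8 → extends → [-8]
-3 → extends → [-8, -3]
-4 → replaces -3 → [-8, -4]
-7 → replaces -4 → [-8, -7]
-5 → extends → [-8, -7, -5]
-6 → replaces -5 → [-8, -7, -6]
-2 → extends → [-8, -7, -6, -2]
-1 → extends → [-8, -7, -6, -2, -1]
Five tails, so the longest strictly decreasing subsequence of the original has length 5.

5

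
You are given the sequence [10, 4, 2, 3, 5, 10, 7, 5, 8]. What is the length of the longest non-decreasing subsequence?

Let dp[i] be the length of the longest such subsequence ending at index i:
i:      1  2  3  4  5  6  7  8  9
a[i]:  10  4  2  3  5 10  7  5  8
dp:     1  1  1  2  3  4  4  4  5
Maximum dp value is 5.

5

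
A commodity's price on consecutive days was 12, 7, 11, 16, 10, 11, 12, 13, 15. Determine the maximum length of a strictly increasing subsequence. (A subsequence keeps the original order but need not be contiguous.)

Track the smallest tail for each achievable length (strict):
12 → extends → [12]
7 → replaces 12 → [7]
11 → extends → [7, 11]
16 → extends → [7, 11, 16]
10 → replaces 11 → [7, 10, 16]
11 → replaces 16 → [7, 10, 11]
12 → extends → [7, 10, 11, 12]
13 → extends → [7, 10, 11, 12, 13]
15 → extends → [7, 10, 11, 12, 13, 15]
Six tails, so the longest strictly increasing subsequence has length 6 (e.g. 7, 10, 11, 12, 13, 15).

6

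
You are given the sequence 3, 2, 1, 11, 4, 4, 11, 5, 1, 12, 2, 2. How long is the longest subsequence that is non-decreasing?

5

Track the smallest tail for each achievable length (allowing ties):
3 → extends → [3]
2 → replaces 3 → [2]
1 → replaces 2 → [1]
11 → extends → [1, 11]
4 → replaces 11 → [1, 4]
4 → extends → [1, 4, 4]
11 → extends → [1, 4, 4, 11]
5 → replaces 11 → [1, 4, 4, 5]
1 → replaces 4 → [1, 1, 4, 5]
12 → extends → [1, 1, 4, 5, 12]
2 → replaces 4 → [1, 1, 2, 5, 12]
2 → replaces 5 → [1, 1, 2, 2, 12]
Five tails, so the longest non-decreasing subsequence has length 5 (e.g. 3, 4, 4, 11, 12).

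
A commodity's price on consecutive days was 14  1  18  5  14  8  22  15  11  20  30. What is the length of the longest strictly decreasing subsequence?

3

Let dp[i] be the longest strictly decreasing subsequence ending at i:
i:      1  2  3  4  5  6  7  8  9 10 11
a[i]:  14  1 18  5 14  8 22 15 11 20 30
dp:     1  2  1  2  2  3  1  2  3  2  1
Maximum is 3.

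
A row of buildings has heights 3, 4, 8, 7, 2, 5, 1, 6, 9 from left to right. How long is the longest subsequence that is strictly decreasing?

4

Let dp[i] be the longest strictly decreasing subsequence ending at i:
i:     1 2 3 4 5 6 7 8 9
a[i]:  3 4 8 7 2 5 1 6 9
dp:    1 1 1 2 3 3 4 3 1
Maximum is 4.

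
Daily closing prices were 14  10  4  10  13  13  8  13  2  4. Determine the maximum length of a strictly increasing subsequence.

Track the smallest tail for each achievable length (strict):
14 → extends → [14]
10 → replaces 14 → [10]
4 → replaces 10 → [4]
10 → extends → [4, 10]
13 → extends → [4, 10, 13]
13 → already a tail → [4, 10, 13]
8 → replaces 10 → [4, 8, 13]
13 → already a tail → [4, 8, 13]
2 → replaces 4 → [2, 8, 13]
4 → replaces 8 → [2, 4, 13]
Three tails, so the longest strictly increasing subsequence has length 3 (e.g. 4, 10, 13).

3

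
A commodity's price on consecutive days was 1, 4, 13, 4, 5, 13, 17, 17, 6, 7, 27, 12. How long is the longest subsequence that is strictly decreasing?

Let dp[i] be the longest strictly decreasing subsequence ending at i:
i:      1  2  3  4  5  6  7  8  9 10 11 12
a[i]:   1  4 13  4  5 13 17 17  6  7 27 12
dp:     1  1  1  2  2  1  1  1  2  2  1  2
Maximum is 2.

2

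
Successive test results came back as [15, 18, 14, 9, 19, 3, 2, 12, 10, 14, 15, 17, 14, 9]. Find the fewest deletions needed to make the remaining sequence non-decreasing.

Fewest deletions = n − (longest non-decreasing subsequence).
i:      1  2  3  4  5  6  7  8  9 10 11 12 13 14
a[i]:  15 18 14  9 19  3  2 12 10 14 15 17 14  9
dp:     1  2  1  1  3  1  1  2  2  3  4  5  4  2
max dp = 5, so deletions = 14 − 5 = 9.

9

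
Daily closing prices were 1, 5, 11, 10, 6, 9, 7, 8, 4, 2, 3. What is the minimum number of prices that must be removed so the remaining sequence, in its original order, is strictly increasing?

6

Fewest deletions = n − (longest strictly increasing subsequence).
Patience tails:
1 → extends → [1]
5 → extends → [1, 5]
11 → extends → [1, 5, 11]
10 → replaces 11 → [1, 5, 10]
6 → replaces 10 → [1, 5, 6]
9 → extends → [1, 5, 6, 9]
7 → replaces 9 → [1, 5, 6, 7]
8 → extends → [1, 5, 6, 7, 8]
4 → replaces 5 → [1, 4, 6, 7, 8]
2 → replaces 4 → [1, 2, 6, 7, 8]
3 → replaces 6 → [1, 2, 3, 7, 8]
Longest strictly increasing subsequence has length 5, so deletions = 11 − 5 = 6.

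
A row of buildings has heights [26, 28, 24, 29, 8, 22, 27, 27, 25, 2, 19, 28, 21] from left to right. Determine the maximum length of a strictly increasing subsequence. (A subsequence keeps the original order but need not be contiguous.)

4

Track the smallest tail for each achievable length (strict):
26 → extends → [26]
28 → extends → [26, 28]
24 → replaces 26 → [24, 28]
29 → extends → [24, 28, 29]
8 → replaces 24 → [8, 28, 29]
22 → replaces 28 → [8, 22, 29]
27 → replaces 29 → [8, 22, 27]
27 → already a tail → [8, 22, 27]
25 → replaces 27 → [8, 22, 25]
2 → replaces 8 → [2, 22, 25]
19 → replaces 22 → [2, 19, 25]
28 → extends → [2, 19, 25, 28]
21 → replaces 25 → [2, 19, 21, 28]
Four tails, so the longest strictly increasing subsequence has length 4 (e.g. 8, 22, 27, 28).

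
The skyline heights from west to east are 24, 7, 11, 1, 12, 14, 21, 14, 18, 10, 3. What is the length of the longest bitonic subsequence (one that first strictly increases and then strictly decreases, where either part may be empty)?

inc[i] = longest strictly increasing subsequence ending at i; dec[i] = longest strictly decreasing subsequence starting at i:
i:      1  2  3  4  5  6  7  8  9 10 11
a[i]:  24  7 11  1 12 14 21 14 18 10  3
inc:    1  1  2  1  3  4  5  4  5  2  2
dec:    5  2  3  1  3  3  4  3  3  2  1
Best peak at i=7 (value 21): inc=5, dec=4, length 5+4−1 = 8.

8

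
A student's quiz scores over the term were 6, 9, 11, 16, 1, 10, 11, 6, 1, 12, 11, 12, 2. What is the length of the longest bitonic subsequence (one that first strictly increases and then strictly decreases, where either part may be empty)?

inc[i] = longest strictly increasing subsequence ending at i; dec[i] = longest strictly decreasing subsequence starting at i:
i:      1  2  3  4  5  6  7  8  9 10 11 12 13
a[i]:   6  9 11 16  1 10 11  6  1 12 11 12  2
inc:    1  2  3  4  1  3  4  2  1  5  4  5  2
dec:    2  3  4  4  1  3  3  2  1  3  2  2  1
Best peak at i=4 (value 16): inc=4, dec=4, length 4+4−1 = 7.

7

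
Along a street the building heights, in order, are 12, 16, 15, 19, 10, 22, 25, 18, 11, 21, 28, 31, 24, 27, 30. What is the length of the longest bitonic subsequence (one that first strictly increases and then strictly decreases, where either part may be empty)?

8

inc[i] = longest strictly increasing subsequence ending at i; dec[i] = longest strictly decreasing subsequence starting at i:
i:      1  2  3  4  5  6  7  8  9 10 11 12 13 14 15
a[i]:  12 16 15 19 10 22 25 18 11 21 28 31 24 27 30
inc:    1  2  2  3  1  4  5  3  2  4  6  7  5  6  7
dec:    2  3  2  3  1  3  3  2  1  1  2  2  1  1  1
Best peak at i=12 (value 31): inc=7, dec=2, length 7+2−1 = 8.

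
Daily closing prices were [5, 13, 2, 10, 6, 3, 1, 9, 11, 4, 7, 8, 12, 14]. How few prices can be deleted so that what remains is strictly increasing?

Fewest deletions = n − (longest strictly increasing subsequence).
i:      1  2  3  4  5  6  7  8  9 10 11 12 13 14
a[i]:   5 13  2 10  6  3  1  9 11  4  7  8 12 14
dp:     1  2  1  2  2  2  1  3  4  3  4  5  6  7
max dp = 7, so deletions = 14 − 7 = 7.

7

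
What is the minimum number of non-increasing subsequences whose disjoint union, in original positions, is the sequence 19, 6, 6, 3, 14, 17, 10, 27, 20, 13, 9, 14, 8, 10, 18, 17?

5

Place each on the leftmost legal pile:
19 → new pile 1 (tops now [19])
6 → pile 1 (tops now [6])
6 → pile 1 (tops now [6])
3 → pile 1 (tops now [3])
14 → new pile 2 (tops now [3, 14])
17 → new pile 3 (tops now [3, 14, 17])
10 → pile 2 (tops now [3, 10, 17])
27 → new pile 4 (tops now [3, 10, 17, 27])
20 → pile 4 (tops now [3, 10, 17, 20])
13 → pile 3 (tops now [3, 10, 13, 20])
9 → pile 2 (tops now [3, 9, 13, 20])
14 → pile 4 (tops now [3, 9, 13, 14])
8 → pile 2 (tops now [3, 8, 13, 14])
10 → pile 3 (tops now [3, 8, 10, 14])
18 → new pile 5 (tops now [3, 8, 10, 14, 18])
17 → pile 5 (tops now [3, 8, 10, 14, 17])
Five piles.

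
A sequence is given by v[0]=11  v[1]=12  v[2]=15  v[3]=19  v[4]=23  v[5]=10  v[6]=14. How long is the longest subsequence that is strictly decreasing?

2

Negate each value so 'decreasing' becomes 'increasing', then run patience tails on the negated sequence:
-11 → extends → [-11]
-12 → replaces -11 → [-12]
-15 → replaces -12 → [-15]
-19 → replaces -15 → [-19]
-23 → replaces -19 → [-23]
-10 → extends → [-23, -10]
-14 → replaces -10 → [-23, -14]
Two tails, so the longest strictly decreasing subsequence of the original has length 2.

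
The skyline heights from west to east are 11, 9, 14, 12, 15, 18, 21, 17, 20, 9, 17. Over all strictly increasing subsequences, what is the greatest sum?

79

Let S[i] be the best sum of a strictly increasing subsequence ending at i:
i:      1  2  3  4  5  6  7  8  9 10 11
a[i]:  11  9 14 12 15 18 21 17 20  9 17
S:     11  9 25 23 40 58 79 57 78  9 57
Maximum is 79 (e.g. 11 + 14 + 15 + 18 + 21).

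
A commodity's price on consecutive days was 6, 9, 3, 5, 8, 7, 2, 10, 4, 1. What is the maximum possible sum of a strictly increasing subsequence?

Let S[i] be the best sum of a strictly increasing subsequence ending at i:
i:      1  2  3  4  5  6  7  8  9 10
a[i]:   6  9  3  5  8  7  2 10  4  1
S:      6 15  3  8 16 15  2 26  7  1
Maximum is 26 (e.g. 3 + 5 + 8 + 10).

26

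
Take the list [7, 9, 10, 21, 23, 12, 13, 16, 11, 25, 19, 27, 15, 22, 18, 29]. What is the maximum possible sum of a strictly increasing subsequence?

Let S[i] be the best sum of a strictly increasing subsequence ending at i:
i:       1   2   3   4   5   6   7   8   9  10  11  12  13  14  15  16
a[i]:    7   9  10  21  23  12  13  16  11  25  19  27  15  22  18  29
S:       7  16  26  47  70  38  51  67  37  95  86 122  66 108  85 151
Maximum is 151 (e.g. 7 + 9 + 10 + 21 + 23 + 25 + 27 + 29).

151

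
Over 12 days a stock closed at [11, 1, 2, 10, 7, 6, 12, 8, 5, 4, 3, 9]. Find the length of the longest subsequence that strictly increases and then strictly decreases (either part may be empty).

inc[i] = longest strictly increasing subsequence ending at i; dec[i] = longest strictly decreasing subsequence starting at i:
i:      1  2  3  4  5  6  7  8  9 10 11 12
a[i]:  11  1  2 10  7  6 12  8  5  4  3  9
inc:    1  1  2  3  3  3  4  4  3  3  3  5
dec:    7  1  1  6  5  4  5  4  3  2  1  1
Best peak at i=4 (value 10): inc=3, dec=6, length 3+6−1 = 8.

8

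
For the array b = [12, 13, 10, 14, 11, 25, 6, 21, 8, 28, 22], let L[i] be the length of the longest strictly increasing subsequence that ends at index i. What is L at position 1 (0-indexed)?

dp[i] = 1 + max{dp[j] : j<i, b[j]<b[i]} (or 1 if no such j):
i:      0  1  2  3  4  5  6  7  8  9 10
b[i]:  12 13 10 14 11 25  6 21  8 28 22
dp:     1  2  1  3  2  4  1  4  2  5  5
At index 1 the value is 2.

2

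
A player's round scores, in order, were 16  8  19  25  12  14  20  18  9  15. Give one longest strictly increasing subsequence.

8, 12, 14, 20

Patience tails give the LIS length; then backtrack through the dp parents:
16 → extends → [16]
8 → replaces 16 → [8]
19 → extends → [8, 19]
25 → extends → [8, 19, 25]
12 → replaces 19 → [8, 12, 25]
14 → replaces 25 → [8, 12, 14]
20 → extends → [8, 12, 14, 20]
18 → replaces 20 → [8, 12, 14, 18]
9 → replaces 12 → [8, 9, 14, 18]
15 → replaces 18 → [8, 9, 14, 15]
Length 4; one witness is 8, 12, 14, 20.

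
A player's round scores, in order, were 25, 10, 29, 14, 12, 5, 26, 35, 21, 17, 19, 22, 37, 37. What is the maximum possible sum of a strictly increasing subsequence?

Let S[i] be the best sum of a strictly increasing subsequence ending at i:
i:       1   2   3   4   5   6   7   8   9  10  11  12  13  14
a[i]:   25  10  29  14  12   5  26  35  21  17  19  22  37  37
S:      25  10  54  24  22   5  51  89  45  41  60  82 126 126
Maximum is 126 (e.g. 25 + 29 + 35 + 37).

126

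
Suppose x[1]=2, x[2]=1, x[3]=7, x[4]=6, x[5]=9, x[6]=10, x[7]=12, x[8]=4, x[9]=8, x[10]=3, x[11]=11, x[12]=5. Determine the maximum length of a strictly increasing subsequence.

Track the smallest tail for each achievable length (strict):
2 → extends → [2]
1 → replaces 2 → [1]
7 → extends → [1, 7]
6 → replaces 7 → [1, 6]
9 → extends → [1, 6, 9]
10 → extends → [1, 6, 9, 10]
12 → extends → [1, 6, 9, 10, 12]
4 → replaces 6 → [1, 4, 9, 10, 12]
8 → replaces 9 → [1, 4, 8, 10, 12]
3 → replaces 4 → [1, 3, 8, 10, 12]
11 → replaces 12 → [1, 3, 8, 10, 11]
5 → replaces 8 → [1, 3, 5, 10, 11]
Five tails, so the longest strictly increasing subsequence has length 5 (e.g. 2, 7, 9, 10, 12).

5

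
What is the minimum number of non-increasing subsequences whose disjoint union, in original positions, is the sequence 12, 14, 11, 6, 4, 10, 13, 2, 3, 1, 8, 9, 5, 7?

4

Place each on the leftmost legal pile:
12 → new pile 1 (tops now [12])
14 → new pile 2 (tops now [12, 14])
11 → pile 1 (tops now [11, 14])
6 → pile 1 (tops now [6, 14])
4 → pile 1 (tops now [4, 14])
10 → pile 2 (tops now [4, 10])
13 → new pile 3 (tops now [4, 10, 13])
2 → pile 1 (tops now [2, 10, 13])
3 → pile 2 (tops now [2, 3, 13])
1 → pile 1 (tops now [1, 3, 13])
8 → pile 3 (tops now [1, 3, 8])
9 → new pile 4 (tops now [1, 3, 8, 9])
5 → pile 3 (tops now [1, 3, 5, 9])
7 → pile 4 (tops now [1, 3, 5, 7])
Four piles.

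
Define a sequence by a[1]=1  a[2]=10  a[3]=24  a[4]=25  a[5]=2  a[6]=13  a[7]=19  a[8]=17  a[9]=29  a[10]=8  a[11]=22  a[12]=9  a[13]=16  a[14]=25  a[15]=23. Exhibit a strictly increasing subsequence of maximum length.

Patience tails give the LIS length; then backtrack through the dp parents:
1 → extends → [1]
10 → extends → [1, 10]
24 → extends → [1, 10, 24]
25 → extends → [1, 10, 24, 25]
2 → replaces 10 → [1, 2, 24, 25]
13 → replaces 24 → [1, 2, 13, 25]
19 → replaces 25 → [1, 2, 13, 19]
17 → replaces 19 → [1, 2, 13, 17]
29 → extends → [1, 2, 13, 17, 29]
8 → replaces 13 → [1, 2, 8, 17, 29]
22 → replaces 29 → [1, 2, 8, 17, 22]
9 → replaces 17 → [1, 2, 8, 9, 22]
16 → replaces 22 → [1, 2, 8, 9, 16]
25 → extends → [1, 2, 8, 9, 16, 25]
23 → replaces 25 → [1, 2, 8, 9, 16, 23]
Length 6; one witness is 1, 10, 13, 19, 22, 25.

1, 10, 13, 19, 22, 25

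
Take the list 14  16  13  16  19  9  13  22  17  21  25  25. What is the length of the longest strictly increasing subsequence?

5

Let dp[i] be the length of the longest such subsequence ending at index i:
i:      1  2  3  4  5  6  7  8  9 10 11 12
a[i]:  14 16 13 16 19  9 13 22 17 21 25 25
dp:     1  2  1  2  3  1  2  4  3  4  5  5
Maximum dp value is 5.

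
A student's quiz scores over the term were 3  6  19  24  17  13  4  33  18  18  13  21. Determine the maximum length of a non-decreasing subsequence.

6

Let dp[i] be the length of the longest such subsequence ending at index i:
i:      1  2  3  4  5  6  7  8  9 10 11 12
a[i]:   3  6 19 24 17 13  4 33 18 18 13 21
dp:     1  2  3  4  3  3  2  5  4  5  4  6
Maximum dp value is 6.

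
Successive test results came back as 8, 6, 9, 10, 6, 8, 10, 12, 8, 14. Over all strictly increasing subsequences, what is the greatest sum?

Let S[i] be the best sum of a strictly increasing subsequence ending at i:
i:      1  2  3  4  5  6  7  8  9 10
a[i]:   8  6  9 10  6  8 10 12  8 14
S:      8  6 17 27  6 14 27 39 14 53
Maximum is 53 (e.g. 8 + 9 + 10 + 12 + 14).

53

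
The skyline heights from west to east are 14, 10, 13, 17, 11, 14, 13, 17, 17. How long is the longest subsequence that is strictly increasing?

4

Track the smallest tail for each achievable length (strict):
14 → extends → [14]
10 → replaces 14 → [10]
13 → extends → [10, 13]
17 → extends → [10, 13, 17]
11 → replaces 13 → [10, 11, 17]
14 → replaces 17 → [10, 11, 14]
13 → replaces 14 → [10, 11, 13]
17 → extends → [10, 11, 13, 17]
17 → already a tail → [10, 11, 13, 17]
Four tails, so the longest strictly increasing subsequence has length 4 (e.g. 10, 13, 14, 17).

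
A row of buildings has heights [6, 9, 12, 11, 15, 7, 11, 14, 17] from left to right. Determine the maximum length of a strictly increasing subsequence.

5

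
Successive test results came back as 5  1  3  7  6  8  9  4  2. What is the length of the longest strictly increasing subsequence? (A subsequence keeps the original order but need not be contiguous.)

5

Let dp[i] be the length of the longest such subsequence ending at index i:
i:     1 2 3 4 5 6 7 8 9
a[i]:  5 1 3 7 6 8 9 4 2
dp:    1 1 2 3 3 4 5 3 2
Maximum dp value is 5.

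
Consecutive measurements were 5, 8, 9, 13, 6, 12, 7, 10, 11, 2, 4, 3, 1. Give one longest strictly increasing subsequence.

Patience tails give the LIS length; then backtrack through the dp parents:
5 → extends → [5]
8 → extends → [5, 8]
9 → extends → [5, 8, 9]
13 → extends → [5, 8, 9, 13]
6 → replaces 8 → [5, 6, 9, 13]
12 → replaces 13 → [5, 6, 9, 12]
7 → replaces 9 → [5, 6, 7, 12]
10 → replaces 12 → [5, 6, 7, 10]
11 → extends → [5, 6, 7, 10, 11]
2 → replaces 5 → [2, 6, 7, 10, 11]
4 → replaces 6 → [2, 4, 7, 10, 11]
3 → replaces 4 → [2, 3, 7, 10, 11]
1 → replaces 2 → [1, 3, 7, 10, 11]
Length 5; one witness is 5, 8, 9, 10, 11.

5, 8, 9, 10, 11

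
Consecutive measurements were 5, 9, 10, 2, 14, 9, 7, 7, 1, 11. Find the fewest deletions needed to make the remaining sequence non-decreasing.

Fewest deletions = n − (longest non-decreasing subsequence).
i:      1  2  3  4  5  6  7  8  9 10
a[i]:   5  9 10  2 14  9  7  7  1 11
dp:     1  2  3  1  4  3  2  3  1  4
max dp = 4, so deletions = 10 − 4 = 6.

6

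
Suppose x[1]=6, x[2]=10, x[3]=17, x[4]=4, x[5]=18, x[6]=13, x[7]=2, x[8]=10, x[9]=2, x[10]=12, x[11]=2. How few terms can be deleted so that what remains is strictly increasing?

Fewest deletions = n − (longest strictly increasing subsequence).
Patience tails:
6 → extends → [6]
10 → extends → [6, 10]
17 → extends → [6, 10, 17]
4 → replaces 6 → [4, 10, 17]
18 → extends → [4, 10, 17, 18]
13 → replaces 17 → [4, 10, 13, 18]
2 → replaces 4 → [2, 10, 13, 18]
10 → already a tail → [2, 10, 13, 18]
2 → already a tail → [2, 10, 13, 18]
12 → replaces 13 → [2, 10, 12, 18]
2 → already a tail → [2, 10, 12, 18]
Longest strictly increasing subsequence has length 4, so deletions = 11 − 4 = 7.

7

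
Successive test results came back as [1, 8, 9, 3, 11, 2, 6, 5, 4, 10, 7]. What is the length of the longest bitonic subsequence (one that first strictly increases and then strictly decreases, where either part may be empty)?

7

inc[i] = longest strictly increasing subsequence ending at i; dec[i] = longest strictly decreasing subsequence starting at i:
i:      1  2  3  4  5  6  7  8  9 10 11
a[i]:   1  8  9  3 11  2  6  5  4 10  7
inc:    1  2  3  2  4  2  3  3  3  4  4
dec:    1  4  4  2  4  1  3  2  1  2  1
Best peak at i=5 (value 11): inc=4, dec=4, length 4+4−1 = 7.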